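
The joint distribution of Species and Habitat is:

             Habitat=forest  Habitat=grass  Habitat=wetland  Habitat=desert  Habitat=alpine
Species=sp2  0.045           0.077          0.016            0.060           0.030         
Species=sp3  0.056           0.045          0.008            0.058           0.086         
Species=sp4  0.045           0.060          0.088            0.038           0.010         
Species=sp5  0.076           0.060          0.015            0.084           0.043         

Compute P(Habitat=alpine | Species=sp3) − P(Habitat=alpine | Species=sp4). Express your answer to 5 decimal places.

0.29843

P(Species=sp3) = 0.056 + 0.045 + 0.008 + 0.058 + 0.086 = 0.253; P(Habitat=alpine | Species=sp3) = 0.086/0.253 = 0.339921.
P(Species=sp4) = 0.045 + 0.060 + 0.088 + 0.038 + 0.010 = 0.241; P(Habitat=alpine | Species=sp4) = 0.010/0.241 = 0.041494.
Difference = 0.29843.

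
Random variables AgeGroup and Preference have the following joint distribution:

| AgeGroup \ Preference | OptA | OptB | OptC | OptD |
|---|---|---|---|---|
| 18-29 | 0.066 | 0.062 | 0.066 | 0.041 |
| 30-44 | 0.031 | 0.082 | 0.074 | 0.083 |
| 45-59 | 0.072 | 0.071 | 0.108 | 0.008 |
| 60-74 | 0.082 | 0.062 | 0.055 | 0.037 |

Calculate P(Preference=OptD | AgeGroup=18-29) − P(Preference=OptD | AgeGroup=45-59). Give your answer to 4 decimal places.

P(AgeGroup=18-29) = 0.066 + 0.062 + 0.066 + 0.041 = 0.235; P(Preference=OptD | AgeGroup=18-29) = 0.041/0.235 = 0.17447.
P(AgeGroup=45-59) = 0.072 + 0.071 + 0.108 + 0.008 = 0.259; P(Preference=OptD | AgeGroup=45-59) = 0.008/0.259 = 0.03089.
Difference = 0.1436.

0.1436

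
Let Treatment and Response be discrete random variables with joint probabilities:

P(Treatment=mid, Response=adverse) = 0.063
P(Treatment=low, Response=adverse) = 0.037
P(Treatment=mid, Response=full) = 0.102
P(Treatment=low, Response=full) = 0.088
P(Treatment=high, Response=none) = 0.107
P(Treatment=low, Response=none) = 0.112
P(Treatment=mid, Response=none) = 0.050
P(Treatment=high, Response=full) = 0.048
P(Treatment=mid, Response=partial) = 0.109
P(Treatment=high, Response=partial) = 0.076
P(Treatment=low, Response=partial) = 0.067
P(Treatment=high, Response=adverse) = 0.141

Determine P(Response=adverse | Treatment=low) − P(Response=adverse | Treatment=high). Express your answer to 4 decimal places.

P(Treatment=low) = 0.112 + 0.067 + 0.088 + 0.037 = 0.304; P(Response=adverse | Treatment=low) = 0.037/0.304 = 0.12171.
P(Treatment=high) = 0.107 + 0.076 + 0.048 + 0.141 = 0.372; P(Response=adverse | Treatment=high) = 0.141/0.372 = 0.37903.
Difference = -0.2573.

-0.2573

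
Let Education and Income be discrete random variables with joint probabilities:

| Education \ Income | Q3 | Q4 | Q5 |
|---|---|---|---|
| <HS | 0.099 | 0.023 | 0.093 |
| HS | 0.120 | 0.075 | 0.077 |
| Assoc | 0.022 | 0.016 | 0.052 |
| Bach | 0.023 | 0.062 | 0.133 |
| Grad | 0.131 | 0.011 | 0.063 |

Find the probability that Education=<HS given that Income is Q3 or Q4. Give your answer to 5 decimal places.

0.20962

P(Income=Q3) = 0.099 + 0.120 + 0.022 + 0.023 + 0.131 = 0.395.
P(Income=Q4) = 0.023 + 0.075 + 0.016 + 0.062 + 0.011 = 0.187.
P(Income ∈ {Q3, Q4}) = 0.395 + 0.187 = 0.582; P(Education=<HS, Income ∈ {Q3, Q4}) = 0.099 + 0.023 = 0.122.
P(Education=<HS | Income ∈ {Q3, Q4}) = 0.122/0.582 = 0.20962.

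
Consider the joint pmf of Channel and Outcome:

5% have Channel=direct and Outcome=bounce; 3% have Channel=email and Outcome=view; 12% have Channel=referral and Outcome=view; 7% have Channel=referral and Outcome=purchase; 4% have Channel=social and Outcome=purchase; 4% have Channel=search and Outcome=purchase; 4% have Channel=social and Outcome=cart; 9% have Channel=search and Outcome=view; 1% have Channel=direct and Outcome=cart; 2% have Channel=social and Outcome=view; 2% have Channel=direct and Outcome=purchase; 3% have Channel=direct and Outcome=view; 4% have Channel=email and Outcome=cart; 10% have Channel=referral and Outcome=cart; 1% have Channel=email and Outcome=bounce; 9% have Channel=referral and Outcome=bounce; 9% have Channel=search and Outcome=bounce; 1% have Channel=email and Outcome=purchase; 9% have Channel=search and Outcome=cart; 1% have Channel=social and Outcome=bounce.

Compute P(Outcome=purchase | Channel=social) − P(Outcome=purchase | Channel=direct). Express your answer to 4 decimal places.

P(Channel=social) = 0.01 + 0.02 + 0.04 + 0.04 = 0.11; P(Outcome=purchase | Channel=social) = 0.04/0.11 = 0.36364.
P(Channel=direct) = 0.05 + 0.03 + 0.01 + 0.02 = 0.11; P(Outcome=purchase | Channel=direct) = 0.02/0.11 = 0.18182.
Difference = 0.1818.

0.1818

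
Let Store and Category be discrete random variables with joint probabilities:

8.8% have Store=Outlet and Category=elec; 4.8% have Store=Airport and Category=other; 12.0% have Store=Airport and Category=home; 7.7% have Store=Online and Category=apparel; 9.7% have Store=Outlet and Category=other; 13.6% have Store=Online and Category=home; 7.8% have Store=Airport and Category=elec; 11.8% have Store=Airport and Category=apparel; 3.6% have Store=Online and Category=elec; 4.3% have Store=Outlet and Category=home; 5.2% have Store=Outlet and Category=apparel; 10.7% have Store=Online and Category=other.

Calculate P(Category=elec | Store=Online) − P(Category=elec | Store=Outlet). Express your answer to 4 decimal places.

-0.2132

P(Store=Online) = 0.077 + 0.036 + 0.136 + 0.107 = 0.356; P(Category=elec | Store=Online) = 0.036/0.356 = 0.10112.
P(Store=Outlet) = 0.052 + 0.088 + 0.043 + 0.097 = 0.280; P(Category=elec | Store=Outlet) = 0.088/0.280 = 0.31429.
Difference = -0.2132.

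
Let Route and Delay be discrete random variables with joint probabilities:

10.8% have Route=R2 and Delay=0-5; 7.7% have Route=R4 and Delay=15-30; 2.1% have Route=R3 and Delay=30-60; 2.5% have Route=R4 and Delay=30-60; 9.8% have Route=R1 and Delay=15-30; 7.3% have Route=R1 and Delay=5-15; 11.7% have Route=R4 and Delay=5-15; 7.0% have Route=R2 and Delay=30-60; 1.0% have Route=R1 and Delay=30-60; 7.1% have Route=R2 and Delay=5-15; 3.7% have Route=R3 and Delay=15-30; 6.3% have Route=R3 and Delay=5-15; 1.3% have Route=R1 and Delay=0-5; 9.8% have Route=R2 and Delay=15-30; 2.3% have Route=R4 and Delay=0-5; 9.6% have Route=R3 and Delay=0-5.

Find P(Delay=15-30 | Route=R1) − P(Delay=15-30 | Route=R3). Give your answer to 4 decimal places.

0.3346

P(Route=R1) = 0.013 + 0.073 + 0.098 + 0.010 = 0.194; P(Delay=15-30 | Route=R1) = 0.098/0.194 = 0.50515.
P(Route=R3) = 0.096 + 0.063 + 0.037 + 0.021 = 0.217; P(Delay=15-30 | Route=R3) = 0.037/0.217 = 0.17051.
Difference = 0.3346.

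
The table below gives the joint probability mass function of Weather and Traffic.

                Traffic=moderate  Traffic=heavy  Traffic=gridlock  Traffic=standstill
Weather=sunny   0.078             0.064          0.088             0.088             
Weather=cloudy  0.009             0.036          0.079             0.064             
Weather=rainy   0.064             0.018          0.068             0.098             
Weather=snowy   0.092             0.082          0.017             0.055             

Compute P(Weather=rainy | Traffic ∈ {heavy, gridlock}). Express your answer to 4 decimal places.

0.1903

P(Traffic=heavy) = 0.064 + 0.036 + 0.018 + 0.082 = 0.200.
P(Traffic=gridlock) = 0.088 + 0.079 + 0.068 + 0.017 = 0.252.
P(Traffic ∈ {heavy, gridlock}) = 0.200 + 0.252 = 0.452; P(Weather=rainy, Traffic ∈ {heavy, gridlock}) = 0.018 + 0.068 = 0.086.
P(Weather=rainy | Traffic ∈ {heavy, gridlock}) = 0.086/0.452 = 0.1903.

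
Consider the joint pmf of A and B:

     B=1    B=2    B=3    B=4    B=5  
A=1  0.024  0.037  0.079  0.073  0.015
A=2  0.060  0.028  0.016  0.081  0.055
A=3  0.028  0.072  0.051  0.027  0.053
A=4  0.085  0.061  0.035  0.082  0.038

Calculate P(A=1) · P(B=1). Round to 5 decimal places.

P(A=1) = 0.024 + 0.037 + 0.079 + 0.073 + 0.015 = 0.228.
P(B=1) = 0.024 + 0.060 + 0.028 + 0.085 = 0.197.
Product: 0.228 × 0.197 = 0.04492.

0.04492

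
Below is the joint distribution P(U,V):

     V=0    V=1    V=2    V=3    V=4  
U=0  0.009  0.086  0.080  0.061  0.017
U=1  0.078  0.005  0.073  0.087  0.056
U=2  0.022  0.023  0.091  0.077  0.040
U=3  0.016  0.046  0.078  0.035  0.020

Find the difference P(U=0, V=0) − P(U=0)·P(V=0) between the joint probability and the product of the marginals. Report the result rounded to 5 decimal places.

P(U=0) = 0.009 + 0.086 + 0.080 + 0.061 + 0.017 = 0.253.
P(V=0) = 0.009 + 0.078 + 0.022 + 0.016 = 0.125.
P(U=0, V=0) − P(U=0)P(V=0) = 0.009 − 0.253×0.125 = -0.02263.

-0.02263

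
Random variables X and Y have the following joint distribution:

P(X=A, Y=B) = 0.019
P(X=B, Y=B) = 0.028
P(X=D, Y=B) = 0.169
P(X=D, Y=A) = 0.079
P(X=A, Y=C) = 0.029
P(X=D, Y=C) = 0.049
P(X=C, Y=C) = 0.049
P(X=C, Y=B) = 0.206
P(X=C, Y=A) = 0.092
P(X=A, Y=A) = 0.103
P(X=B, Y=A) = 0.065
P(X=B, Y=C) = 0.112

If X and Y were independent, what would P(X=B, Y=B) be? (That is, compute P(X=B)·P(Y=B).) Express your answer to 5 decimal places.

0.08651

P(X=B) = 0.065 + 0.028 + 0.112 = 0.205.
P(Y=B) = 0.019 + 0.028 + 0.206 + 0.169 = 0.422.
Product: 0.205 × 0.422 = 0.08651.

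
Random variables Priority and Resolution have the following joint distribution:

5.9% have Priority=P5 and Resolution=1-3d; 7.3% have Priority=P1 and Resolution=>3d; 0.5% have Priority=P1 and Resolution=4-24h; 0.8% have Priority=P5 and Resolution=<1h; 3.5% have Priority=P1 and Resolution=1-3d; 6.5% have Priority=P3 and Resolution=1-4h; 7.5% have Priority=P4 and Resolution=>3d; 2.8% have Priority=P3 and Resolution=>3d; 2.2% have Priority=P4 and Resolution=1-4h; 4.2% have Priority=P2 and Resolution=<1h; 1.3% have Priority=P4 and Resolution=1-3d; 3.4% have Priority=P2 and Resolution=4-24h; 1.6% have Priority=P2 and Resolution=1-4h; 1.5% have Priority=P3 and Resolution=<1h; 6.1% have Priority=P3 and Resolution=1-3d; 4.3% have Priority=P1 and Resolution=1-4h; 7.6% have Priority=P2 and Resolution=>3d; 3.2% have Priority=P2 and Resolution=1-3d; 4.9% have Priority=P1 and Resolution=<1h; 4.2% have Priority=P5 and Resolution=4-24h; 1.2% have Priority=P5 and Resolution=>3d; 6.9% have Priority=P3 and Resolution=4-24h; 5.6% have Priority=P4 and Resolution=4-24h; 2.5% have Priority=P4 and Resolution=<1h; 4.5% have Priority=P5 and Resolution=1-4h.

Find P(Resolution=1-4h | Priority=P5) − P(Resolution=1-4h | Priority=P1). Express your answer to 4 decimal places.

0.0613

P(Priority=P5) = 0.008 + 0.045 + 0.042 + 0.059 + 0.012 = 0.166; P(Resolution=1-4h | Priority=P5) = 0.045/0.166 = 0.27108.
P(Priority=P1) = 0.049 + 0.043 + 0.005 + 0.035 + 0.073 = 0.205; P(Resolution=1-4h | Priority=P1) = 0.043/0.205 = 0.20976.
Difference = 0.0613.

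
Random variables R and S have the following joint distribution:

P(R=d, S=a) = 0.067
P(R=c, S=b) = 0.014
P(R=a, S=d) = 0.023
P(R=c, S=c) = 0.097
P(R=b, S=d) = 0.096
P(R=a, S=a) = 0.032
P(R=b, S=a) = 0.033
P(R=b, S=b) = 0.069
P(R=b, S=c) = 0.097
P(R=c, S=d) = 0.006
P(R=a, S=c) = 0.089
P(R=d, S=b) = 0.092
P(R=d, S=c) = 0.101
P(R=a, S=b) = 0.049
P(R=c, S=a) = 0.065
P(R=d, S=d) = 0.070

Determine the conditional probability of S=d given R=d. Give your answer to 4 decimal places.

P(R=d) = 0.067 + 0.092 + 0.101 + 0.070 = 0.330.
P(S=d | R=d) = 0.070/0.330 = 0.2121.

0.2121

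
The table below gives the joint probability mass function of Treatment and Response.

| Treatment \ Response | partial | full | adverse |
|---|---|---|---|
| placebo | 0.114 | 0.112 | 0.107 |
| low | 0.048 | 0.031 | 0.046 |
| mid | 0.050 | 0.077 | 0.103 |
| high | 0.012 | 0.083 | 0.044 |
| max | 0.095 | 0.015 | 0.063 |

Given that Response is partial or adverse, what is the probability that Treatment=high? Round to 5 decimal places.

P(Response=partial) = 0.114 + 0.048 + 0.050 + 0.012 + 0.095 = 0.319.
P(Response=adverse) = 0.107 + 0.046 + 0.103 + 0.044 + 0.063 = 0.363.
P(Response ∈ {partial, adverse}) = 0.319 + 0.363 = 0.682; P(Treatment=high, Response ∈ {partial, adverse}) = 0.012 + 0.044 = 0.056.
P(Treatment=high | Response ∈ {partial, adverse}) = 0.056/0.682 = 0.08211.

0.08211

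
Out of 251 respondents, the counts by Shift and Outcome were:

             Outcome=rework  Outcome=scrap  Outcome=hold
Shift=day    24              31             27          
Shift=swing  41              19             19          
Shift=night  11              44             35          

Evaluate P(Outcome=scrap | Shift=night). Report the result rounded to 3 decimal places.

Total with Shift=night: 11 + 44 + 35 = 90.
P(Outcome=scrap | Shift=night) = 44/90 = 0.489.

0.489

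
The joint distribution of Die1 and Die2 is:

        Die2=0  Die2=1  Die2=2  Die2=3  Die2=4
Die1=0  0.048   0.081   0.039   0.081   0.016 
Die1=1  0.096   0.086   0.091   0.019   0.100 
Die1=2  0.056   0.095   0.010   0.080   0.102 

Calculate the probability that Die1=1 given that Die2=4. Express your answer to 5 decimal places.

0.45872

P(Die2=4) = 0.016 + 0.100 + 0.102 = 0.218.
P(Die1=1 | Die2=4) = 0.100/0.218 = 0.45872.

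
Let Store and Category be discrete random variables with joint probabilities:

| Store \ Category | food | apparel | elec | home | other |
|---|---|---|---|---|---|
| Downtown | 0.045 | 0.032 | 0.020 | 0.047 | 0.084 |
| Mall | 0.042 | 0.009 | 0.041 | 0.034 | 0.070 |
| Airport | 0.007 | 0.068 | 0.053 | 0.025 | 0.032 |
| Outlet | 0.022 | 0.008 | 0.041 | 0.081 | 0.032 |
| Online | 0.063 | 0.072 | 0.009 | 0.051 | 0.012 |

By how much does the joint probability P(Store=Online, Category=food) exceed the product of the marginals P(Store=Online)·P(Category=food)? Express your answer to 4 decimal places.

0.0259

P(Store=Online) = 0.063 + 0.072 + 0.009 + 0.051 + 0.012 = 0.207.
P(Category=food) = 0.045 + 0.042 + 0.007 + 0.022 + 0.063 = 0.179.
P(Store=Online, Category=food) − P(Store=Online)P(Category=food) = 0.063 − 0.207×0.179 = 0.0259.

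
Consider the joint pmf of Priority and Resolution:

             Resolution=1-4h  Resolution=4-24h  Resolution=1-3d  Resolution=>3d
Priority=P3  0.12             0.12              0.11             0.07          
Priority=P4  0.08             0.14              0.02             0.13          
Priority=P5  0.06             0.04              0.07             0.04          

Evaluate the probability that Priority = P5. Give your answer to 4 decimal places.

P(Priority=P5) = 0.06 + 0.04 + 0.07 + 0.04 = 0.21.

0.2100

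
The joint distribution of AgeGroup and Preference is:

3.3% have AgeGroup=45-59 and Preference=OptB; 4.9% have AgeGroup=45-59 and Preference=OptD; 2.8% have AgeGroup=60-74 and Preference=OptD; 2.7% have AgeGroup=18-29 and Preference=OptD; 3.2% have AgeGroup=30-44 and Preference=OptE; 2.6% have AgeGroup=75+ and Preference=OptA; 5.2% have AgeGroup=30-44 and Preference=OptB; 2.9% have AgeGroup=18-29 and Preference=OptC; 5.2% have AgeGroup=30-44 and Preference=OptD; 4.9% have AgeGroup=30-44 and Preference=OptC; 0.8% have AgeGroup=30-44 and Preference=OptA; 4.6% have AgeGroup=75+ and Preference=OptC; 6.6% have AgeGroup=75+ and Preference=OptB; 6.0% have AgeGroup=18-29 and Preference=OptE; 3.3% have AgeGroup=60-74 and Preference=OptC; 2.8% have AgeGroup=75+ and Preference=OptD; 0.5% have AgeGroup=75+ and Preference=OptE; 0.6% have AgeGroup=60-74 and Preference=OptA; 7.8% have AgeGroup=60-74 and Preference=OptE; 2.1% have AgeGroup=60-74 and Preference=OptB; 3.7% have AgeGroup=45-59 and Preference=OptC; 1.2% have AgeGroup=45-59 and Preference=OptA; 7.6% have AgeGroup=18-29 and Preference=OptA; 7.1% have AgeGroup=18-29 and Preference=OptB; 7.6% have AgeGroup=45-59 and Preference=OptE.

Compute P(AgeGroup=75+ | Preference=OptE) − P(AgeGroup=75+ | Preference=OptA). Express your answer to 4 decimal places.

-0.1832

P(Preference=OptE) = 0.060 + 0.032 + 0.076 + 0.078 + 0.005 = 0.251; P(AgeGroup=75+ | Preference=OptE) = 0.005/0.251 = 0.01992.
P(Preference=OptA) = 0.076 + 0.008 + 0.012 + 0.006 + 0.026 = 0.128; P(AgeGroup=75+ | Preference=OptA) = 0.026/0.128 = 0.20313.
Difference = -0.1832.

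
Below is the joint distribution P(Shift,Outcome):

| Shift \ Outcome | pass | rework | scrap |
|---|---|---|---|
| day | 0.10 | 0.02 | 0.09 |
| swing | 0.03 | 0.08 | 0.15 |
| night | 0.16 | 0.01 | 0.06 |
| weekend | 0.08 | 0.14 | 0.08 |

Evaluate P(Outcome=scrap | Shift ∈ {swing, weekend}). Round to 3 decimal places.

P(Shift=swing) = 0.03 + 0.08 + 0.15 = 0.26.
P(Shift=weekend) = 0.08 + 0.14 + 0.08 = 0.30.
P(Shift ∈ {swing, weekend}) = 0.26 + 0.30 = 0.56; P(Outcome=scrap, Shift ∈ {swing, weekend}) = 0.15 + 0.08 = 0.23.
P(Outcome=scrap | Shift ∈ {swing, weekend}) = 0.23/0.56 = 0.411.

0.411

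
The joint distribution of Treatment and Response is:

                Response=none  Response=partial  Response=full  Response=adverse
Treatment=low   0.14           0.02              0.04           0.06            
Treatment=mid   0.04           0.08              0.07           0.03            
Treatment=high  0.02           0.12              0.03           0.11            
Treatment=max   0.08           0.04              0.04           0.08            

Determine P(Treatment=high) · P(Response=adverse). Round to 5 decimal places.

P(Treatment=high) = 0.02 + 0.12 + 0.03 + 0.11 = 0.28.
P(Response=adverse) = 0.06 + 0.03 + 0.11 + 0.08 = 0.28.
Product: 0.28 × 0.28 = 0.07840.

0.07840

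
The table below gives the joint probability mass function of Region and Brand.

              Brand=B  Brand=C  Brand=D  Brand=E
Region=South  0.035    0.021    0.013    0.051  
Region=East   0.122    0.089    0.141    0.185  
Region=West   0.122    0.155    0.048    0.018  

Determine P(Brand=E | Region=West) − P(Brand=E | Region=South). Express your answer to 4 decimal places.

-0.3725

P(Region=West) = 0.122 + 0.155 + 0.048 + 0.018 = 0.343; P(Brand=E | Region=West) = 0.018/0.343 = 0.05248.
P(Region=South) = 0.035 + 0.021 + 0.013 + 0.051 = 0.120; P(Brand=E | Region=South) = 0.051/0.120 = 0.42500.
Difference = -0.3725.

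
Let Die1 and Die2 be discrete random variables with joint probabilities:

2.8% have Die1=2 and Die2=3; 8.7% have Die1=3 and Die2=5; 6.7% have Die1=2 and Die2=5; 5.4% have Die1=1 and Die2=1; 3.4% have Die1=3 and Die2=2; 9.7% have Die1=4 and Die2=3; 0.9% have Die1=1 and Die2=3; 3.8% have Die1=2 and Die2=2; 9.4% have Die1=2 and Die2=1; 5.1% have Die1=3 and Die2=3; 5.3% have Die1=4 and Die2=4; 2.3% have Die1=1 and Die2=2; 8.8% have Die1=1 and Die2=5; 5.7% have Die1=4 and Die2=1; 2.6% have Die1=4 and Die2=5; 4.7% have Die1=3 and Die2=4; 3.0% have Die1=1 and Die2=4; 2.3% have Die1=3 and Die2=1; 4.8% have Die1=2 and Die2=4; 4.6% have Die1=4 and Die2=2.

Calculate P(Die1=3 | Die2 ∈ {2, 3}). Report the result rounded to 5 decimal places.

0.26074

P(Die2=2) = 0.023 + 0.038 + 0.034 + 0.046 = 0.141.
P(Die2=3) = 0.009 + 0.028 + 0.051 + 0.097 = 0.185.
P(Die2 ∈ {2, 3}) = 0.141 + 0.185 = 0.326; P(Die1=3, Die2 ∈ {2, 3}) = 0.034 + 0.051 = 0.085.
P(Die1=3 | Die2 ∈ {2, 3}) = 0.085/0.326 = 0.26074.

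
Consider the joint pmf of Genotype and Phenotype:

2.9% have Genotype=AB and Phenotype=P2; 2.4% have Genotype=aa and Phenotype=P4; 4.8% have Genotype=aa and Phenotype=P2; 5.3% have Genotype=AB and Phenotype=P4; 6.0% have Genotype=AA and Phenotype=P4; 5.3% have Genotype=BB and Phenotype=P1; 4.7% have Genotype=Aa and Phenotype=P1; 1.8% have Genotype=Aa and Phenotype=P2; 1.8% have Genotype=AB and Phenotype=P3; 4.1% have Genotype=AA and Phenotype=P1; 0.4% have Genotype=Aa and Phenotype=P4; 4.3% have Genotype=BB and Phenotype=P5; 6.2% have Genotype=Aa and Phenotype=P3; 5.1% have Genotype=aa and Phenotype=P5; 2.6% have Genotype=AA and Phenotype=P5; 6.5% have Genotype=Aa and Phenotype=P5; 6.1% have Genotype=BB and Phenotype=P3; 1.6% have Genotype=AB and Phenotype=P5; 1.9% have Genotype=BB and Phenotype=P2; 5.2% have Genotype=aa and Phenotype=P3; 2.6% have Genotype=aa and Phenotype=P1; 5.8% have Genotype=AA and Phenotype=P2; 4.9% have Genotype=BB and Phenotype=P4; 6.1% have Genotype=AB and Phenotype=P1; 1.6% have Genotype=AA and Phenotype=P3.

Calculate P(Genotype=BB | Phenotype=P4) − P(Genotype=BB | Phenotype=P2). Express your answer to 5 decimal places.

P(Phenotype=P4) = 0.060 + 0.004 + 0.024 + 0.053 + 0.049 = 0.190; P(Genotype=BB | Phenotype=P4) = 0.049/0.190 = 0.257895.
P(Phenotype=P2) = 0.058 + 0.018 + 0.048 + 0.029 + 0.019 = 0.172; P(Genotype=BB | Phenotype=P2) = 0.019/0.172 = 0.110465.
Difference = 0.14743.

0.14743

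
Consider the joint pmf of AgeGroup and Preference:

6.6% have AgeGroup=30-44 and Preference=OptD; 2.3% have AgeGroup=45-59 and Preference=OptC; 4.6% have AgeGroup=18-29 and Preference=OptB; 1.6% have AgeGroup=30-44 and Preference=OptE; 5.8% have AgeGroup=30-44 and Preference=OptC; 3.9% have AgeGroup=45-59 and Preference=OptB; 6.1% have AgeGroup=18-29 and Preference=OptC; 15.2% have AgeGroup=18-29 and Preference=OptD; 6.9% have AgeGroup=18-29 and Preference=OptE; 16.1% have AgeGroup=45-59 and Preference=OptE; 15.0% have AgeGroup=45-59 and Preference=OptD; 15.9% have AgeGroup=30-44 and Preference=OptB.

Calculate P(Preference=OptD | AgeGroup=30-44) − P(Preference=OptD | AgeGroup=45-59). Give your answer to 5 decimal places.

-0.18141

P(AgeGroup=30-44) = 0.159 + 0.058 + 0.066 + 0.016 = 0.299; P(Preference=OptD | AgeGroup=30-44) = 0.066/0.299 = 0.220736.
P(AgeGroup=45-59) = 0.039 + 0.023 + 0.150 + 0.161 = 0.373; P(Preference=OptD | AgeGroup=45-59) = 0.150/0.373 = 0.402145.
Difference = -0.18141.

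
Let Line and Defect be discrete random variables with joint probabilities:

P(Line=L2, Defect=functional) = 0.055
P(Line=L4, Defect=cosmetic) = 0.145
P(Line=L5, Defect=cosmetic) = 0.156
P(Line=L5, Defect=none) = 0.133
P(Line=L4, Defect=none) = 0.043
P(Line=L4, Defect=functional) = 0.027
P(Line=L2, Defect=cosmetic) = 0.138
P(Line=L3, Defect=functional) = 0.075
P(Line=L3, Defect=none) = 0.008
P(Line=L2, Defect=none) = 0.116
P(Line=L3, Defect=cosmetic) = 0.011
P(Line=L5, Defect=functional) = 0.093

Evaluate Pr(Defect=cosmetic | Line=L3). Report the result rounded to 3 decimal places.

0.117

P(Line=L3) = 0.008 + 0.011 + 0.075 = 0.094.
P(Defect=cosmetic | Line=L3) = 0.011/0.094 = 0.117.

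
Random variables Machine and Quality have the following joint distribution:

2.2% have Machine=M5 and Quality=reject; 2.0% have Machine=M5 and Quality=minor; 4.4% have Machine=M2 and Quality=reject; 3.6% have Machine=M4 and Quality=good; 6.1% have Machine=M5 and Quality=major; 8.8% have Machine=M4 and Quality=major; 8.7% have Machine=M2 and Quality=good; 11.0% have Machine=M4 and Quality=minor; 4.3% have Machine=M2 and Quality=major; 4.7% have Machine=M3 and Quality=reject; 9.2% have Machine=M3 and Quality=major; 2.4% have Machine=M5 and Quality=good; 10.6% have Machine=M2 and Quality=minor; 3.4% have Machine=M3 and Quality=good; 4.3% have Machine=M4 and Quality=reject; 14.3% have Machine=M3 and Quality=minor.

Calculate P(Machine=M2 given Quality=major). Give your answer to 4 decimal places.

P(Quality=major) = 0.043 + 0.092 + 0.088 + 0.061 = 0.284.
P(Machine=M2 | Quality=major) = 0.043/0.284 = 0.1514.

0.1514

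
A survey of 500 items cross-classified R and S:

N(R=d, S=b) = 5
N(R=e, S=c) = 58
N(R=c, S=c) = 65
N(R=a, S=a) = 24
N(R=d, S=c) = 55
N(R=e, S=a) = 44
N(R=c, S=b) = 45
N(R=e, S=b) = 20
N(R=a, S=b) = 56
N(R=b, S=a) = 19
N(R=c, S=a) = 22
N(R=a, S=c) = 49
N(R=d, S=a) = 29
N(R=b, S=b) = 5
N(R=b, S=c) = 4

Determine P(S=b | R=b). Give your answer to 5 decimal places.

0.17857

Total with R=b: 19 + 5 + 4 = 28.
P(S=b | R=b) = 5/28 = 0.17857.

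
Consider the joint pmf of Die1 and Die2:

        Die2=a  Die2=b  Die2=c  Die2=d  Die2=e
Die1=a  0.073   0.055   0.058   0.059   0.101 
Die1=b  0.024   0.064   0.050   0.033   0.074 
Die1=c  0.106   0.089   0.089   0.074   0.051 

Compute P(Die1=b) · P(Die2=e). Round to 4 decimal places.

P(Die1=b) = 0.024 + 0.064 + 0.050 + 0.033 + 0.074 = 0.245.
P(Die2=e) = 0.101 + 0.074 + 0.051 = 0.226.
Product: 0.245 × 0.226 = 0.0554.

0.0554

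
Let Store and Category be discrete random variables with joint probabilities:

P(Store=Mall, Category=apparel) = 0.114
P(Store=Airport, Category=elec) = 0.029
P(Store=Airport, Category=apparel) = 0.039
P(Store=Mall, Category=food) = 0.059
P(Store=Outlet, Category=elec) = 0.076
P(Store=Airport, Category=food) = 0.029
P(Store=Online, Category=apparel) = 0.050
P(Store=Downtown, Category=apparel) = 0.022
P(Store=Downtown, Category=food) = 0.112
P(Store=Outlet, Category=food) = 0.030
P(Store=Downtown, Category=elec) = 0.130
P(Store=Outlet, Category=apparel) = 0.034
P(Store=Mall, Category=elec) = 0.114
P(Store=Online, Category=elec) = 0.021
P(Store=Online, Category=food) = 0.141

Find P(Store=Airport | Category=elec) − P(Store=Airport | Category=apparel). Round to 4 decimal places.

P(Category=elec) = 0.130 + 0.114 + 0.029 + 0.076 + 0.021 = 0.370; P(Store=Airport | Category=elec) = 0.029/0.370 = 0.07838.
P(Category=apparel) = 0.022 + 0.114 + 0.039 + 0.034 + 0.050 = 0.259; P(Store=Airport | Category=apparel) = 0.039/0.259 = 0.15058.
Difference = -0.0722.

-0.0722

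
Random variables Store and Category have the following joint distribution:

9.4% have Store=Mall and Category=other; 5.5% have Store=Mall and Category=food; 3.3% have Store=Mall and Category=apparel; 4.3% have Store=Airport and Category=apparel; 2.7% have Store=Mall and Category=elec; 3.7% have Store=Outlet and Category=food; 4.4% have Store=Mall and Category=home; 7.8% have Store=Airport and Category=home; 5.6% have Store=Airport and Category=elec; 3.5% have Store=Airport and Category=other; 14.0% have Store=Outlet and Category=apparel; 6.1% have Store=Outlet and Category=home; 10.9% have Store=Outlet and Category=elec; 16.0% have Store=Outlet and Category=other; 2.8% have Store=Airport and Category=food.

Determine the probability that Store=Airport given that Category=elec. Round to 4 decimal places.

P(Category=elec) = 0.027 + 0.056 + 0.109 = 0.192.
P(Store=Airport | Category=elec) = 0.056/0.192 = 0.2917.

0.2917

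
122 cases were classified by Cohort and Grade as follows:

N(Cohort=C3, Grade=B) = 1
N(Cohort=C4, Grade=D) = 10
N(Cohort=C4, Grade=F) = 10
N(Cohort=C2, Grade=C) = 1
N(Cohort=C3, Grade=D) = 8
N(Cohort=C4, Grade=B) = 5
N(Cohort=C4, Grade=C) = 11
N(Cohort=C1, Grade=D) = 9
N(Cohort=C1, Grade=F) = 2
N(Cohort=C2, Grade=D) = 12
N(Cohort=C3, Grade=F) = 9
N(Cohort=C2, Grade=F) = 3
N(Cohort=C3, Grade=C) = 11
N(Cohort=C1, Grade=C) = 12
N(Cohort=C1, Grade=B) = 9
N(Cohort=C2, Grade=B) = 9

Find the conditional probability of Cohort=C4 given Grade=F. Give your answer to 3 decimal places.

Total with Grade=F: 2 + 3 + 9 + 10 = 24.
P(Cohort=C4 | Grade=F) = 10/24 = 0.417.

0.417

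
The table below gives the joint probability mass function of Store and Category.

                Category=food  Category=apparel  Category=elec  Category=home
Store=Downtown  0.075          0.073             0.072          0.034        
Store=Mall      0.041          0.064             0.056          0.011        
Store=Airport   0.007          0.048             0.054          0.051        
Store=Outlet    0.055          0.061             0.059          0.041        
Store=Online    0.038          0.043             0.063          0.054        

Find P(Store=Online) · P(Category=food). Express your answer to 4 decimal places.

0.0428

P(Store=Online) = 0.038 + 0.043 + 0.063 + 0.054 = 0.198.
P(Category=food) = 0.075 + 0.041 + 0.007 + 0.055 + 0.038 = 0.216.
Product: 0.198 × 0.216 = 0.0428.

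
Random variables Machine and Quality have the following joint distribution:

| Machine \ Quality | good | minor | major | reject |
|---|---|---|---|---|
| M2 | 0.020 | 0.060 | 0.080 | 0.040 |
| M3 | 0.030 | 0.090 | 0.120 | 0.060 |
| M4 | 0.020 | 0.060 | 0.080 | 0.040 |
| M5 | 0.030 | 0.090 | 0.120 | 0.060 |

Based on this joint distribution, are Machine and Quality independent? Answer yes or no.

yes

Every cell satisfies P(Machine,Quality) = P(Machine)·P(Quality). For instance P(Machine=M3) = 0.300, P(Quality=major) = 0.400, and 0.300×0.400 = 0.120 matches the joint entry. So Machine and Quality are independent.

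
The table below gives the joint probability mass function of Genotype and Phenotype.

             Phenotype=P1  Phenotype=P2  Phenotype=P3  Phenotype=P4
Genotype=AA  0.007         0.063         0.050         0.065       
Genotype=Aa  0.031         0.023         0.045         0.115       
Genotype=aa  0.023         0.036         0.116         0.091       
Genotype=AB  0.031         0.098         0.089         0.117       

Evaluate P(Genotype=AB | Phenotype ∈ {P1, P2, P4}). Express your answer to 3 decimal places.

0.351

P(Phenotype=P1) = 0.007 + 0.031 + 0.023 + 0.031 = 0.092.
P(Phenotype=P2) = 0.063 + 0.023 + 0.036 + 0.098 = 0.220.
P(Phenotype=P4) = 0.065 + 0.115 + 0.091 + 0.117 = 0.388.
P(Phenotype ∈ {P1, P2, P4}) = 0.092 + 0.220 + 0.388 = 0.700; P(Genotype=AB, Phenotype ∈ {P1, P2, P4}) = 0.031 + 0.098 + 0.117 = 0.246.
P(Genotype=AB | Phenotype ∈ {P1, P2, P4}) = 0.246/0.700 = 0.351.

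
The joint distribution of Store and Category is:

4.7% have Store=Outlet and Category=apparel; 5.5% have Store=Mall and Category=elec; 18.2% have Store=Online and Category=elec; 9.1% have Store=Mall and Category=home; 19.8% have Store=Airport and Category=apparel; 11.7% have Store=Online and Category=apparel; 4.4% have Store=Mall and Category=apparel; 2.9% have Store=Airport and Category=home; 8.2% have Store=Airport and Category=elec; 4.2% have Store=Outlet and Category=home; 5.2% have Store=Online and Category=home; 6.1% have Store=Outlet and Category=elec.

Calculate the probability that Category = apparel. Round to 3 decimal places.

0.406

P(Category=apparel) = 0.044 + 0.198 + 0.047 + 0.117 = 0.406.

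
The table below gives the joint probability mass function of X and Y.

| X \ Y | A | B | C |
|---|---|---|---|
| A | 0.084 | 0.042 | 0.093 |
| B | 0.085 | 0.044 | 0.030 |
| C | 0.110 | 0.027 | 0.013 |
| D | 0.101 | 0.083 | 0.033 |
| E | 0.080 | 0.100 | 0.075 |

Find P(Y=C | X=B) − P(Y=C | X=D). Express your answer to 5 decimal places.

0.03661

P(X=B) = 0.085 + 0.044 + 0.030 = 0.159; P(Y=C | X=B) = 0.030/0.159 = 0.188679.
P(X=D) = 0.101 + 0.083 + 0.033 = 0.217; P(Y=C | X=D) = 0.033/0.217 = 0.152074.
Difference = 0.03661.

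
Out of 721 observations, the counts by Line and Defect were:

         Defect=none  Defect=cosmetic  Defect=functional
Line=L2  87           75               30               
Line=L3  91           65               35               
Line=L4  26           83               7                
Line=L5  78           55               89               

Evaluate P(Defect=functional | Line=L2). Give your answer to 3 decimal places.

Total with Line=L2: 87 + 75 + 30 = 192.
P(Defect=functional | Line=L2) = 30/192 = 0.156.

0.156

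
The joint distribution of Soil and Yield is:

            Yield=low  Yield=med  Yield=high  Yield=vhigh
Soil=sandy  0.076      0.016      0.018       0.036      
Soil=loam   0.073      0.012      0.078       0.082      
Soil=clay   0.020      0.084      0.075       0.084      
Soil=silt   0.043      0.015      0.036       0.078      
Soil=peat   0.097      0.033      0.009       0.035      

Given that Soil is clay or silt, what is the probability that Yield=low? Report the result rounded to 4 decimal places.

0.1448

P(Soil=clay) = 0.020 + 0.084 + 0.075 + 0.084 = 0.263.
P(Soil=silt) = 0.043 + 0.015 + 0.036 + 0.078 = 0.172.
P(Soil ∈ {clay, silt}) = 0.263 + 0.172 = 0.435; P(Yield=low, Soil ∈ {clay, silt}) = 0.020 + 0.043 = 0.063.
P(Yield=low | Soil ∈ {clay, silt}) = 0.063/0.435 = 0.1448.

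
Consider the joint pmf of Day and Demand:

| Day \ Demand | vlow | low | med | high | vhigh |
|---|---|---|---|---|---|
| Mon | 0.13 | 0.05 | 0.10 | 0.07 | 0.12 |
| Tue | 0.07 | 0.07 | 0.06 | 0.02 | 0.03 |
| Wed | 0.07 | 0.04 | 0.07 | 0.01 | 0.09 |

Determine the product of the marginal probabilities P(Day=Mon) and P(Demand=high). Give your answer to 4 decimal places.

P(Day=Mon) = 0.13 + 0.05 + 0.10 + 0.07 + 0.12 = 0.47.
P(Demand=high) = 0.07 + 0.02 + 0.01 = 0.10.
Product: 0.47 × 0.10 = 0.0470.

0.0470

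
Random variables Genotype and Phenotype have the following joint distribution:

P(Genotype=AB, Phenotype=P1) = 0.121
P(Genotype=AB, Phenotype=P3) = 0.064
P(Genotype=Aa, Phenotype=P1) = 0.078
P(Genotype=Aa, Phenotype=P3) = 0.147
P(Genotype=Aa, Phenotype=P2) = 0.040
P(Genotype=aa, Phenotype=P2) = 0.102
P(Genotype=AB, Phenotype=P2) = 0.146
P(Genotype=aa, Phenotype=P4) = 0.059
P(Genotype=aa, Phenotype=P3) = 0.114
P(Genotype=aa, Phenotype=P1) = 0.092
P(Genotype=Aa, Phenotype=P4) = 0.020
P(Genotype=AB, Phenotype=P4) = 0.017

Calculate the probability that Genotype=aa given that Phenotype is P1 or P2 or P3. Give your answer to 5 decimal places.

0.34071

P(Phenotype=P1) = 0.078 + 0.092 + 0.121 = 0.291.
P(Phenotype=P2) = 0.040 + 0.102 + 0.146 = 0.288.
P(Phenotype=P3) = 0.147 + 0.114 + 0.064 = 0.325.
P(Phenotype ∈ {P1, P2, P3}) = 0.291 + 0.288 + 0.325 = 0.904; P(Genotype=aa, Phenotype ∈ {P1, P2, P3}) = 0.092 + 0.102 + 0.114 = 0.308.
P(Genotype=aa | Phenotype ∈ {P1, P2, P3}) = 0.308/0.904 = 0.34071.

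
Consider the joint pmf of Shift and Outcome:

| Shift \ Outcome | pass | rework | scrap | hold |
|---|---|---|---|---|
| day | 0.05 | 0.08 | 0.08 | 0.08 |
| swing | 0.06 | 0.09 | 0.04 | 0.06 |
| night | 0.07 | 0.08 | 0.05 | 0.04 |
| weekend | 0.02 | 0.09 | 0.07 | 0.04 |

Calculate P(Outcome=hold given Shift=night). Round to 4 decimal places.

P(Shift=night) = 0.07 + 0.08 + 0.05 + 0.04 = 0.24.
P(Outcome=hold | Shift=night) = 0.04/0.24 = 0.1667.

0.1667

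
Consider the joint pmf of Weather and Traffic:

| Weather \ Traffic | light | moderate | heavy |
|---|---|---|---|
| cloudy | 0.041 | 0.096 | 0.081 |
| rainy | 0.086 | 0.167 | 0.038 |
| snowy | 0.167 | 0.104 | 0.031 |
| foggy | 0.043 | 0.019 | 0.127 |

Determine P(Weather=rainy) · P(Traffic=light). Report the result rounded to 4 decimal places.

P(Weather=rainy) = 0.086 + 0.167 + 0.038 = 0.291.
P(Traffic=light) = 0.041 + 0.086 + 0.167 + 0.043 = 0.337.
Product: 0.291 × 0.337 = 0.0981.

0.0981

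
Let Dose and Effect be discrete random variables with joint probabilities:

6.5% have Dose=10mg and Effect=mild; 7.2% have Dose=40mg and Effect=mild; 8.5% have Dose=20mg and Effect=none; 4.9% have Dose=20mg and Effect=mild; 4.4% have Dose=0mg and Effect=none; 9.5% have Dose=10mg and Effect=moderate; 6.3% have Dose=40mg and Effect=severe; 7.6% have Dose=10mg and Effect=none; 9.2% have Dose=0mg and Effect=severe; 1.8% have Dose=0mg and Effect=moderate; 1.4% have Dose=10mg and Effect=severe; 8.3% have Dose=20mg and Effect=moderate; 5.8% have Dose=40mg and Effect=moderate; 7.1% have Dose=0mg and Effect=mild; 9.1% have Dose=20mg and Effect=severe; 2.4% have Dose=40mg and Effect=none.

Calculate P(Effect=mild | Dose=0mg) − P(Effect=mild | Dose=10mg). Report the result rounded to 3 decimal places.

P(Dose=0mg) = 0.044 + 0.071 + 0.018 + 0.092 = 0.225; P(Effect=mild | Dose=0mg) = 0.071/0.225 = 0.3156.
P(Dose=10mg) = 0.076 + 0.065 + 0.095 + 0.014 = 0.250; P(Effect=mild | Dose=10mg) = 0.065/0.250 = 0.2600.
Difference = 0.056.

0.056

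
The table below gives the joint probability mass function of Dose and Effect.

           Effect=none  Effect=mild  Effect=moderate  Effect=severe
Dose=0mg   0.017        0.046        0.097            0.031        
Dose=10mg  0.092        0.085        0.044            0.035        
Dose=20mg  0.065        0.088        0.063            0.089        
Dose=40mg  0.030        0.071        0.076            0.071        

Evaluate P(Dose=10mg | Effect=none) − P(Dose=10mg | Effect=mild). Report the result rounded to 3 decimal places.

0.158

P(Effect=none) = 0.017 + 0.092 + 0.065 + 0.030 = 0.204; P(Dose=10mg | Effect=none) = 0.092/0.204 = 0.4510.
P(Effect=mild) = 0.046 + 0.085 + 0.088 + 0.071 = 0.290; P(Dose=10mg | Effect=mild) = 0.085/0.290 = 0.2931.
Difference = 0.158.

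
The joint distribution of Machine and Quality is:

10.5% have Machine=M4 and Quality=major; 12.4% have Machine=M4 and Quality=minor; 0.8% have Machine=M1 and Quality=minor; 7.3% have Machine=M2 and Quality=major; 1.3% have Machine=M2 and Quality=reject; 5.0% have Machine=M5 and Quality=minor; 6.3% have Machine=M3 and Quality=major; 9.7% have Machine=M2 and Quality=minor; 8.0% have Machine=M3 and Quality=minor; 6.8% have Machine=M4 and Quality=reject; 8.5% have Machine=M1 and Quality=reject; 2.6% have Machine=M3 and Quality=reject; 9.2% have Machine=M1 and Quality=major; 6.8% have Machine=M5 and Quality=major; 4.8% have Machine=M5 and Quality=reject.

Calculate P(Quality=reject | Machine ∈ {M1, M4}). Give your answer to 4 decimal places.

0.3174

P(Machine=M1) = 0.008 + 0.092 + 0.085 = 0.185.
P(Machine=M4) = 0.124 + 0.105 + 0.068 = 0.297.
P(Machine ∈ {M1, M4}) = 0.185 + 0.297 = 0.482; P(Quality=reject, Machine ∈ {M1, M4}) = 0.085 + 0.068 = 0.153.
P(Quality=reject | Machine ∈ {M1, M4}) = 0.153/0.482 = 0.3174.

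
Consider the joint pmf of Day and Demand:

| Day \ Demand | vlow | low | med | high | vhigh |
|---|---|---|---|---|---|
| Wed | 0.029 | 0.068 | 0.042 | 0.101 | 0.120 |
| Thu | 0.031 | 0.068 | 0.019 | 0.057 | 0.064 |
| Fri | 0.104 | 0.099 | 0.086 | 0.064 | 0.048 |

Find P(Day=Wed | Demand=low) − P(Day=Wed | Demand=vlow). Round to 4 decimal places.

P(Demand=low) = 0.068 + 0.068 + 0.099 = 0.235; P(Day=Wed | Demand=low) = 0.068/0.235 = 0.28936.
P(Demand=vlow) = 0.029 + 0.031 + 0.104 = 0.164; P(Day=Wed | Demand=vlow) = 0.029/0.164 = 0.17683.
Difference = 0.1125.

0.1125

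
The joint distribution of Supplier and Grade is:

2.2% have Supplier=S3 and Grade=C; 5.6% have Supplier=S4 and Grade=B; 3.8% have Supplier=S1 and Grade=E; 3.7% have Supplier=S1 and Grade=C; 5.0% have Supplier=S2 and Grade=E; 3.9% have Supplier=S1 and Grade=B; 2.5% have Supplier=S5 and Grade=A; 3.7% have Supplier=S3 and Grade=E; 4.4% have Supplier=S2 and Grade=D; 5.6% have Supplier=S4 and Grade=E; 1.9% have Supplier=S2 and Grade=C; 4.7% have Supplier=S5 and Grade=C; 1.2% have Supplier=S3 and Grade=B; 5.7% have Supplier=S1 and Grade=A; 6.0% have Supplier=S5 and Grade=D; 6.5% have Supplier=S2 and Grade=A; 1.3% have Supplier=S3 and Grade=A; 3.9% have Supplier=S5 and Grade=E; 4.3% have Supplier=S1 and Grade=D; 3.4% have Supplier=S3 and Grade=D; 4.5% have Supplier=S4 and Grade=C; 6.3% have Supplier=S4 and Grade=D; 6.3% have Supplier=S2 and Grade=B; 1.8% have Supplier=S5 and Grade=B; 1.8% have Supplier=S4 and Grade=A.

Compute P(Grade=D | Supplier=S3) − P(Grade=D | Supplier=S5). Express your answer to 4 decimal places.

P(Supplier=S3) = 0.013 + 0.012 + 0.022 + 0.034 + 0.037 = 0.118; P(Grade=D | Supplier=S3) = 0.034/0.118 = 0.28814.
P(Supplier=S5) = 0.025 + 0.018 + 0.047 + 0.060 + 0.039 = 0.189; P(Grade=D | Supplier=S5) = 0.060/0.189 = 0.31746.
Difference = -0.0293.

-0.0293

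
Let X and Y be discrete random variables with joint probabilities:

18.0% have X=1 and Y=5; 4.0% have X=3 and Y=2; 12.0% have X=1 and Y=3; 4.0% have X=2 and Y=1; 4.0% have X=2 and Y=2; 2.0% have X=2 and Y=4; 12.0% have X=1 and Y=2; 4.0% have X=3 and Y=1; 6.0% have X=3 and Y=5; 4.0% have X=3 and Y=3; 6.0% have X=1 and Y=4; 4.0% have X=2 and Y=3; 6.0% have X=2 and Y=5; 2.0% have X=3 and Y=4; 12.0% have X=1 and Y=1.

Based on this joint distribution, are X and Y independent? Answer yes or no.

Every cell satisfies P(X,Y) = P(X)·P(Y). For instance P(X=2) = 0.200, P(Y=2) = 0.200, and 0.200×0.200 = 0.040 matches the joint entry. So X and Y are independent.

yes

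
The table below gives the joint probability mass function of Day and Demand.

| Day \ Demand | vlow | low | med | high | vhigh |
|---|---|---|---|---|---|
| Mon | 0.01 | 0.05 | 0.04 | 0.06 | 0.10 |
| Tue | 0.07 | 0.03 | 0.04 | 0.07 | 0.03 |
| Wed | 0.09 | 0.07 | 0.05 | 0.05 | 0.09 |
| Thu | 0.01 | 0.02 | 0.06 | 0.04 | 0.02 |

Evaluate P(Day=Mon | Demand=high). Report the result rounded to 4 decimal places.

0.2727

P(Demand=high) = 0.06 + 0.07 + 0.05 + 0.04 = 0.22.
P(Day=Mon | Demand=high) = 0.06/0.22 = 0.2727.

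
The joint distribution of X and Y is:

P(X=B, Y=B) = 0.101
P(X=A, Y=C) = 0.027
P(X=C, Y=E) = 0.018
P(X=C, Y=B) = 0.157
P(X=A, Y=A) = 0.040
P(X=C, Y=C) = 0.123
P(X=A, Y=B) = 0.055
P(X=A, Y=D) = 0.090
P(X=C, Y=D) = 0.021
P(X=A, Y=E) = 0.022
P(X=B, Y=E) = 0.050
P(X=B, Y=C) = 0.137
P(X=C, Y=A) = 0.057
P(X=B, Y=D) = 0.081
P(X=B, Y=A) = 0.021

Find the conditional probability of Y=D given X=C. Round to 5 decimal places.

0.05585

P(X=C) = 0.057 + 0.157 + 0.123 + 0.021 + 0.018 = 0.376.
P(Y=D | X=C) = 0.021/0.376 = 0.05585.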